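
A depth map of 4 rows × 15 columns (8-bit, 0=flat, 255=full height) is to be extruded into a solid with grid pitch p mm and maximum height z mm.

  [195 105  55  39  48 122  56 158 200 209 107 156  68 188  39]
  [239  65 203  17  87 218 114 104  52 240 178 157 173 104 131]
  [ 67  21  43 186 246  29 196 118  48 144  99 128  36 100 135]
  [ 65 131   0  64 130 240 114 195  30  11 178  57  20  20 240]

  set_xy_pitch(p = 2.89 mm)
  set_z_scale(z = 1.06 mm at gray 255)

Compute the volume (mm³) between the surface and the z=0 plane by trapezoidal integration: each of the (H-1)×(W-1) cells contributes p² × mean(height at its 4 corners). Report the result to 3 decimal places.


169.331

height_mm = gray/255 × 1.06; cell vol = 2.89² × mean(4 corners)
unit = 2.89² × 1.06 / (4×255) = 0.00867963 mm³ per gray-sum
row 0: Σ corner-gray over 14 cells = 7050  → 61.1914
row 1: Σ corner-gray over 14 cells = 6784  → 58.8826
row 2: Σ corner-gray over 14 cells = 5675  → 49.2569
Σ rows: total corner-gray = 19509  → 169.3310 mm³


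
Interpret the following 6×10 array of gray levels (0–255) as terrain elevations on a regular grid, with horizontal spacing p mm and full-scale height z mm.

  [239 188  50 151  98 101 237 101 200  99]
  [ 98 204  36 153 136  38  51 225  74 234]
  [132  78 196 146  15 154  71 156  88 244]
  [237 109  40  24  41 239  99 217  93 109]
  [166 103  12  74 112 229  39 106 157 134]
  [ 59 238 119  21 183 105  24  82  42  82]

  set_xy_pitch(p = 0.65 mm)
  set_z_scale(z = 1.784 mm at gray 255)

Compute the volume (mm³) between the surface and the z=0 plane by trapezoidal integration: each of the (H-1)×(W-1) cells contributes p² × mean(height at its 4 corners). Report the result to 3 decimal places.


height_mm = gray/255 × 1.784; cell vol = 0.65² × mean(4 corners)
unit = 0.65² × 1.784 / (4×255) = 0.000738961 mm³ per gray-sum
row 0: Σ corner-gray over 9 cells = 4756  → 3.5145
row 1: Σ corner-gray over 9 cells = 4350  → 3.2145
row 2: Σ corner-gray over 9 cells = 4254  → 3.1435
row 3: Σ corner-gray over 9 cells = 4034  → 2.9810
row 4: Σ corner-gray over 9 cells = 3733  → 2.7585
Σ rows: total corner-gray = 21127  → 15.6120 mm³

15.612


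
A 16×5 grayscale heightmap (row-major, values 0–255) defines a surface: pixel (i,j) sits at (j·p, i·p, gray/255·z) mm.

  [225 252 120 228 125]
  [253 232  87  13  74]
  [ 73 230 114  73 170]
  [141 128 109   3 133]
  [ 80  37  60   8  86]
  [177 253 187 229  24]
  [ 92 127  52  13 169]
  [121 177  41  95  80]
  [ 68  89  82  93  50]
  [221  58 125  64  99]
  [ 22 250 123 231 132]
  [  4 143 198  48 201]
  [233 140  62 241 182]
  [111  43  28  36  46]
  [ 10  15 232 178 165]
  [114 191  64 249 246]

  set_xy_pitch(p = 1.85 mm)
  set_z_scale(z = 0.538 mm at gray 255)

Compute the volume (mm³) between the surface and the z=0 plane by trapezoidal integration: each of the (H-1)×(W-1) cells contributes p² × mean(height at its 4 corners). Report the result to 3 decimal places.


51.159

height_mm = gray/255 × 0.538; cell vol = 1.85² × mean(4 corners)
unit = 1.85² × 0.538 / (4×255) = 0.0018052 mm³ per gray-sum
row 0: Σ corner-gray over 4 cells = 2541  → 4.5870
row 1: Σ corner-gray over 4 cells = 2068  → 3.7332
row 2: Σ corner-gray over 4 cells = 1831  → 3.3053
row 3: Σ corner-gray over 4 cells = 1130  → 2.0399
row 4: Σ corner-gray over 4 cells = 1915  → 3.4570
row 5: Σ corner-gray over 4 cells = 2184  → 3.9426
row 6: Σ corner-gray over 4 cells = 1472  → 2.6573
row 7: Σ corner-gray over 4 cells = 1473  → 2.6591
row 8: Σ corner-gray over 4 cells = 1460  → 2.6356
row 9: Σ corner-gray over 4 cells = 2176  → 3.9281
row 10: Σ corner-gray over 4 cells = 2345  → 4.2332
row 11: Σ corner-gray over 4 cells = 2284  → 4.1231
row 12: Σ corner-gray over 4 cells = 1672  → 3.0183
row 13: Σ corner-gray over 4 cells = 1396  → 2.5201
row 14: Σ corner-gray over 4 cells = 2393  → 4.3198
Σ rows: total corner-gray = 28340  → 51.1594 mm³


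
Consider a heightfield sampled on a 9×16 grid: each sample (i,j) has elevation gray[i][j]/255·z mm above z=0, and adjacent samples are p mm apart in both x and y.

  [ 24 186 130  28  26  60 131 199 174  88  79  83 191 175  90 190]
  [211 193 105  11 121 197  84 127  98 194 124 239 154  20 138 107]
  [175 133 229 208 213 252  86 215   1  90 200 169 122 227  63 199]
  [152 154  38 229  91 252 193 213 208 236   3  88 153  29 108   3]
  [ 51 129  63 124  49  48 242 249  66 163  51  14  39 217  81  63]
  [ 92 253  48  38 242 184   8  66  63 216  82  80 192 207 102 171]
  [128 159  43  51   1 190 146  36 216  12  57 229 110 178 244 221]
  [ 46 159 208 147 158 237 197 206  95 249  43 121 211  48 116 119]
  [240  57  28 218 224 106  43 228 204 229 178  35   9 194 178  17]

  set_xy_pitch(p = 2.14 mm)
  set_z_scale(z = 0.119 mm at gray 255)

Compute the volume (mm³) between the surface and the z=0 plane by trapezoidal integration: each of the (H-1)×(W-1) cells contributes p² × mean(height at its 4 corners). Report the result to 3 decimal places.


34.116

height_mm = gray/255 × 0.119; cell vol = 2.14² × mean(4 corners)
unit = 2.14² × 0.119 / (4×255) = 0.000534287 mm³ per gray-sum
row 0: Σ corner-gray over 15 cells = 7422  → 3.9655
row 1: Σ corner-gray over 15 cells = 8718  → 4.6579
row 2: Σ corner-gray over 15 cells = 8935  → 4.7739
row 3: Σ corner-gray over 15 cells = 7329  → 3.9158
row 4: Σ corner-gray over 15 cells = 7009  → 3.7448
row 5: Σ corner-gray over 15 cells = 7518  → 4.0168
row 6: Σ corner-gray over 15 cells = 8248  → 4.4068
row 7: Σ corner-gray over 15 cells = 8674  → 4.6344
Σ rows: total corner-gray = 63853  → 34.1158 mm³


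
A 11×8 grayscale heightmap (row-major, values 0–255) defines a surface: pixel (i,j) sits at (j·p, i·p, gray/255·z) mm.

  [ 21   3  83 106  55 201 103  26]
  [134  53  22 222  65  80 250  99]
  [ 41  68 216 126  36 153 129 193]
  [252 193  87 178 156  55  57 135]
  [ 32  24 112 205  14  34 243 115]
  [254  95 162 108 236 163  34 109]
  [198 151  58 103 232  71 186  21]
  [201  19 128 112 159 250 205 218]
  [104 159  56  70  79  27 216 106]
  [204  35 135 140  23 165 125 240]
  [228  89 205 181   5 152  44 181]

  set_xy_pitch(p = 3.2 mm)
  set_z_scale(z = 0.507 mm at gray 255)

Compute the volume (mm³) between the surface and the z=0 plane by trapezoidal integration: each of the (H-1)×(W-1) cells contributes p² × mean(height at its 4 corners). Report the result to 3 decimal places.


height_mm = gray/255 × 0.507; cell vol = 3.2² × mean(4 corners)
unit = 3.2² × 0.507 / (4×255) = 0.00508988 mm³ per gray-sum
row 0: Σ corner-gray over 7 cells = 2766  → 14.0786
row 1: Σ corner-gray over 7 cells = 3307  → 16.8322
row 2: Σ corner-gray over 7 cells = 3529  → 17.9622
row 3: Σ corner-gray over 7 cells = 3250  → 16.5421
row 4: Σ corner-gray over 7 cells = 3370  → 17.1529
row 5: Σ corner-gray over 7 cells = 3780  → 19.2398
row 6: Σ corner-gray over 7 cells = 3986  → 20.2883
row 7: Σ corner-gray over 7 cells = 3589  → 18.2676
row 8: Σ corner-gray over 7 cells = 3114  → 15.8499
row 9: Σ corner-gray over 7 cells = 3451  → 17.5652
Σ rows: total corner-gray = 34142  → 173.7788 mm³

173.779


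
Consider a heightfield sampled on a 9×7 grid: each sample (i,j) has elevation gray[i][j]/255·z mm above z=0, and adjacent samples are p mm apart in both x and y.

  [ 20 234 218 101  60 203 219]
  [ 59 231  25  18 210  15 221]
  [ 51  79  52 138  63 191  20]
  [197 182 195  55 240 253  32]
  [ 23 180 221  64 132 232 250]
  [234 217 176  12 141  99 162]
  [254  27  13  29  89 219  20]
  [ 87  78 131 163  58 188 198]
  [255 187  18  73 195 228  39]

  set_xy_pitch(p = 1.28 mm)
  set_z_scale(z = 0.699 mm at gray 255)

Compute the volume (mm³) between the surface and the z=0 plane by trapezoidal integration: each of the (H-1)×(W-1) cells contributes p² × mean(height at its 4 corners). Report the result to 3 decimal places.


27.898

height_mm = gray/255 × 0.699; cell vol = 1.28² × mean(4 corners)
unit = 1.28² × 0.699 / (4×255) = 0.00112279 mm³ per gray-sum
row 0: Σ corner-gray over 6 cells = 3149  → 3.5357
row 1: Σ corner-gray over 6 cells = 2395  → 2.6891
row 2: Σ corner-gray over 6 cells = 3196  → 3.5884
row 3: Σ corner-gray over 6 cells = 4010  → 4.5024
row 4: Σ corner-gray over 6 cells = 3617  → 4.0611
row 5: Σ corner-gray over 6 cells = 2714  → 3.0472
row 6: Σ corner-gray over 6 cells = 2549  → 2.8620
row 7: Σ corner-gray over 6 cells = 3217  → 3.6120
Σ rows: total corner-gray = 24847  → 27.8979 mm³


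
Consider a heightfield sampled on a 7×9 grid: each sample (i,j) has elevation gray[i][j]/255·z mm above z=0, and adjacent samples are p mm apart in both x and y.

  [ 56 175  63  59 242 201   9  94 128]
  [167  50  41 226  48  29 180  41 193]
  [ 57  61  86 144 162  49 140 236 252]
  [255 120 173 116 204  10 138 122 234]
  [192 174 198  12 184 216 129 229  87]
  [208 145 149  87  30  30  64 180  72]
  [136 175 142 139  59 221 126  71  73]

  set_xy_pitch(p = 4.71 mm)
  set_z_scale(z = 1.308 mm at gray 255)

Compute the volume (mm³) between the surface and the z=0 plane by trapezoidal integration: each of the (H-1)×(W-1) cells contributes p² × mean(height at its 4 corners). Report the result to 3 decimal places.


688.182

height_mm = gray/255 × 1.308; cell vol = 4.71² × mean(4 corners)
unit = 4.71² × 1.308 / (4×255) = 0.0284478 mm³ per gray-sum
row 0: Σ corner-gray over 8 cells = 3460  → 98.4295
row 1: Σ corner-gray over 8 cells = 3655  → 103.9769
row 2: Σ corner-gray over 8 cells = 4320  → 122.8947
row 3: Σ corner-gray over 8 cells = 4818  → 137.0617
row 4: Σ corner-gray over 8 cells = 4213  → 119.8508
row 5: Σ corner-gray over 8 cells = 3725  → 105.9682
Σ rows: total corner-gray = 24191  → 688.1818 mm³


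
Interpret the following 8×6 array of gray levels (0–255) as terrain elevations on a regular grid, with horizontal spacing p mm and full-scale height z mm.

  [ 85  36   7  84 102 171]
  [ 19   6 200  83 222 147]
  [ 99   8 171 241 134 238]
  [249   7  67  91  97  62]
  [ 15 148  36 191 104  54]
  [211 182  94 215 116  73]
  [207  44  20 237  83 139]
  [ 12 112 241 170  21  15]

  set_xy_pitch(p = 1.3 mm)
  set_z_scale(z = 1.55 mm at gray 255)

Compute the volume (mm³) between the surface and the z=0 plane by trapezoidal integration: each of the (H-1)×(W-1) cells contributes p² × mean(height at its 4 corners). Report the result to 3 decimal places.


height_mm = gray/255 × 1.55; cell vol = 1.3² × mean(4 corners)
unit = 1.3² × 1.55 / (4×255) = 0.00256814 mm³ per gray-sum
row 0: Σ corner-gray over 5 cells = 1902  → 4.8846
row 1: Σ corner-gray over 5 cells = 2633  → 6.7619
row 2: Σ corner-gray over 5 cells = 2280  → 5.8554
row 3: Σ corner-gray over 5 cells = 1862  → 4.7819
row 4: Σ corner-gray over 5 cells = 2525  → 6.4845
row 5: Σ corner-gray over 5 cells = 2612  → 6.7080
row 6: Σ corner-gray over 5 cells = 2229  → 5.7244
Σ rows: total corner-gray = 16043  → 41.2006 mm³

41.201


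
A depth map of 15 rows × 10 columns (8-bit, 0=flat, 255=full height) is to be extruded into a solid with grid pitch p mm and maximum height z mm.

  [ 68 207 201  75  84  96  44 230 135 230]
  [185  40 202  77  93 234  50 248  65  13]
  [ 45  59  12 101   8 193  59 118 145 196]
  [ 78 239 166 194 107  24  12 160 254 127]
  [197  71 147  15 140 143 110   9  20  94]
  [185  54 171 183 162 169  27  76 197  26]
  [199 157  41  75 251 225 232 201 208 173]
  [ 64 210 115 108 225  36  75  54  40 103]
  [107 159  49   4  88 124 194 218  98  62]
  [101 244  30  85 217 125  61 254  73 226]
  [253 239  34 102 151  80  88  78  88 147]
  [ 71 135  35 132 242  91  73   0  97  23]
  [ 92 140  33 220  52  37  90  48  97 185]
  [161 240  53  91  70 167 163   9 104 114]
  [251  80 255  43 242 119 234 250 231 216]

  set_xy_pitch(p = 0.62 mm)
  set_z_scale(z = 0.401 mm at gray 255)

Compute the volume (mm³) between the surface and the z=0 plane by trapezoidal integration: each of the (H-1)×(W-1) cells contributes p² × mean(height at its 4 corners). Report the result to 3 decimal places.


height_mm = gray/255 × 0.401; cell vol = 0.62² × mean(4 corners)
unit = 0.62² × 0.401 / (4×255) = 0.000151122 mm³ per gray-sum
row 0: Σ corner-gray over 9 cells = 4658  → 0.7039
row 1: Σ corner-gray over 9 cells = 3847  → 0.5814
row 2: Σ corner-gray over 9 cells = 4148  → 0.6269
row 3: Σ corner-gray over 9 cells = 4118  → 0.6223
row 4: Σ corner-gray over 9 cells = 3890  → 0.5879
row 5: Σ corner-gray over 9 cells = 5441  → 0.8223
row 6: Σ corner-gray over 9 cells = 5045  → 0.7624
row 7: Σ corner-gray over 9 cells = 3930  → 0.5939
row 8: Σ corner-gray over 9 cells = 4542  → 0.6864
row 9: Σ corner-gray over 9 cells = 4625  → 0.6989
row 10: Σ corner-gray over 9 cells = 3824  → 0.5779
row 11: Σ corner-gray over 9 cells = 3415  → 0.5161
row 12: Σ corner-gray over 9 cells = 3780  → 0.5712
row 13: Σ corner-gray over 9 cells = 5444  → 0.8227
Σ rows: total corner-gray = 60707  → 9.1742 mm³

9.174


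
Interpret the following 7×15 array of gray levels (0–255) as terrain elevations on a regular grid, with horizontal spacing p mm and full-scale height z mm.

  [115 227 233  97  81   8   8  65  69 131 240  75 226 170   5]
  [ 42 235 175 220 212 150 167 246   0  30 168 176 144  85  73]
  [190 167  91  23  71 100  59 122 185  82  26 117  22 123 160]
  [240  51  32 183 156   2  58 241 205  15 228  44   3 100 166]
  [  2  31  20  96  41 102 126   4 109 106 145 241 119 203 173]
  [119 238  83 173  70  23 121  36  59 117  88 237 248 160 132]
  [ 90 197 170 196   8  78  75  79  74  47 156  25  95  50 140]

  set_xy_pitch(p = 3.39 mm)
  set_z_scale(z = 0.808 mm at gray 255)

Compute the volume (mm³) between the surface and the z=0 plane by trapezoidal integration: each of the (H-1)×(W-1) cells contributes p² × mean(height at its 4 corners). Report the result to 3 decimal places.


352.708

height_mm = gray/255 × 0.808; cell vol = 3.39² × mean(4 corners)
unit = 3.39² × 0.808 / (4×255) = 0.00910355 mm³ per gray-sum
row 0: Σ corner-gray over 14 cells = 7511  → 68.3767
row 1: Σ corner-gray over 14 cells = 6857  → 62.4230
row 2: Σ corner-gray over 14 cells = 5768  → 52.5093
row 3: Σ corner-gray over 14 cells = 5903  → 53.7382
row 4: Σ corner-gray over 14 cells = 6418  → 58.4266
row 5: Σ corner-gray over 14 cells = 6287  → 57.2340
Σ rows: total corner-gray = 38744  → 352.7078 mm³


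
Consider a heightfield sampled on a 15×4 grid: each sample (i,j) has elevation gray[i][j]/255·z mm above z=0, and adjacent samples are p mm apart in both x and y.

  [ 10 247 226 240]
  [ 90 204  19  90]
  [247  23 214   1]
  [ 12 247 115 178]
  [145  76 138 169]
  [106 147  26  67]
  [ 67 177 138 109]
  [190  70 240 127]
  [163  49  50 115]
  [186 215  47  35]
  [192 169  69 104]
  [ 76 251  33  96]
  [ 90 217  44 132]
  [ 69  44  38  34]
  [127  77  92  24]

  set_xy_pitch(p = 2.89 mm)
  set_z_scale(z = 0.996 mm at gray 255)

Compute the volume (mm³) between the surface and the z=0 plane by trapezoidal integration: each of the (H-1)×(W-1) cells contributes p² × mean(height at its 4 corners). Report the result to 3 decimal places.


160.706

height_mm = gray/255 × 0.996; cell vol = 2.89² × mean(4 corners)
unit = 2.89² × 0.996 / (4×255) = 0.00815558 mm³ per gray-sum
row 0: Σ corner-gray over 3 cells = 1822  → 14.8595
row 1: Σ corner-gray over 3 cells = 1348  → 10.9937
row 2: Σ corner-gray over 3 cells = 1636  → 13.3425
row 3: Σ corner-gray over 3 cells = 1656  → 13.5056
row 4: Σ corner-gray over 3 cells = 1261  → 10.2842
row 5: Σ corner-gray over 3 cells = 1325  → 10.8061
row 6: Σ corner-gray over 3 cells = 1743  → 14.2152
row 7: Σ corner-gray over 3 cells = 1413  → 11.5238
row 8: Σ corner-gray over 3 cells = 1221  → 9.9580
row 9: Σ corner-gray over 3 cells = 1517  → 12.3720
row 10: Σ corner-gray over 3 cells = 1512  → 12.3312
row 11: Σ corner-gray over 3 cells = 1484  → 12.1029
row 12: Σ corner-gray over 3 cells = 1011  → 8.2453
row 13: Σ corner-gray over 3 cells = 756  → 6.1656
Σ rows: total corner-gray = 19705  → 160.7057 mm³


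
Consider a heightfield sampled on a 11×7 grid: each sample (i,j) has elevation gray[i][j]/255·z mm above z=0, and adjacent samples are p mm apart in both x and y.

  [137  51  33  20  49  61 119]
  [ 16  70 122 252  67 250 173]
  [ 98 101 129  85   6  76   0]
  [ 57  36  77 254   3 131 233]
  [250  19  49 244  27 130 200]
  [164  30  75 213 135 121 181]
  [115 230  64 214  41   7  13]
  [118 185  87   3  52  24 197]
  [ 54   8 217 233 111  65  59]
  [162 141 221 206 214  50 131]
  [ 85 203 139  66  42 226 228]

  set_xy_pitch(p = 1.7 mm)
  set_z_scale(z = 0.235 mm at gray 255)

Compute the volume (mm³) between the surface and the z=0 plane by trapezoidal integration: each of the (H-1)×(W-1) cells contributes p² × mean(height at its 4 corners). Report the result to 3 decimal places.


18.038

height_mm = gray/255 × 0.235; cell vol = 1.7² × mean(4 corners)
unit = 1.7² × 0.235 / (4×255) = 0.000665833 mm³ per gray-sum
row 0: Σ corner-gray over 6 cells = 2395  → 1.5947
row 1: Σ corner-gray over 6 cells = 2603  → 1.7332
row 2: Σ corner-gray over 6 cells = 2184  → 1.4542
row 3: Σ corner-gray over 6 cells = 2680  → 1.7844
row 4: Σ corner-gray over 6 cells = 2881  → 1.9183
row 5: Σ corner-gray over 6 cells = 2733  → 1.8197
row 6: Σ corner-gray over 6 cells = 2257  → 1.5028
row 7: Σ corner-gray over 6 cells = 2398  → 1.5967
row 8: Σ corner-gray over 6 cells = 3338  → 2.2226
row 9: Σ corner-gray over 6 cells = 3622  → 2.4116
Σ rows: total corner-gray = 27091  → 18.0381 mm³


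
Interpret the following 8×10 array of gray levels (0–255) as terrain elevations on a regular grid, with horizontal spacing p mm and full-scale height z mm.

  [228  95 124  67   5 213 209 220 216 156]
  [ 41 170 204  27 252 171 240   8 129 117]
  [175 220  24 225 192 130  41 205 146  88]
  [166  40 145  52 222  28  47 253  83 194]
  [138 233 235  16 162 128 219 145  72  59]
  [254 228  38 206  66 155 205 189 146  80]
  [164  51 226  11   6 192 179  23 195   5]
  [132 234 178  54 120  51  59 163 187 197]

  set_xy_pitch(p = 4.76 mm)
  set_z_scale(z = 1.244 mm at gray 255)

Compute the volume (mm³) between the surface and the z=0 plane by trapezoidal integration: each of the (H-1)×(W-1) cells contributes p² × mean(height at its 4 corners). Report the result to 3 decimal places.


950.174

height_mm = gray/255 × 1.244; cell vol = 4.76² × mean(4 corners)
unit = 4.76² × 1.244 / (4×255) = 0.0276334 mm³ per gray-sum
row 0: Σ corner-gray over 9 cells = 5242  → 144.8542
row 1: Σ corner-gray over 9 cells = 5189  → 143.3896
row 2: Σ corner-gray over 9 cells = 4729  → 130.6783
row 3: Σ corner-gray over 9 cells = 4717  → 130.3467
row 4: Σ corner-gray over 9 cells = 5417  → 149.6901
row 5: Σ corner-gray over 9 cells = 4735  → 130.8441
row 6: Σ corner-gray over 9 cells = 4356  → 120.3710
Σ rows: total corner-gray = 34385  → 950.1740 mm³


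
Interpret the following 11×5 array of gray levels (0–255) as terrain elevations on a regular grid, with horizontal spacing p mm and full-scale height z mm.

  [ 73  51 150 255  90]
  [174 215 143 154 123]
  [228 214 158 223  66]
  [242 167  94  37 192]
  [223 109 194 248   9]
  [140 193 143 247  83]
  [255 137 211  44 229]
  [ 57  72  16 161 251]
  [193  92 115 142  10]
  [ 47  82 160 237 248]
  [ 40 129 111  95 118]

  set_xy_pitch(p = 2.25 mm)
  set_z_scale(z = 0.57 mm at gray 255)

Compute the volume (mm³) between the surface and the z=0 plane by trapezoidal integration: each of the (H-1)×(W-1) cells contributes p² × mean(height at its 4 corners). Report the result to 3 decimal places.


height_mm = gray/255 × 0.57; cell vol = 2.25² × mean(4 corners)
unit = 2.25² × 0.57 / (4×255) = 0.00282904 mm³ per gray-sum
row 0: Σ corner-gray over 4 cells = 2396  → 6.7784
row 1: Σ corner-gray over 4 cells = 2805  → 7.9355
row 2: Σ corner-gray over 4 cells = 2514  → 7.1122
row 3: Σ corner-gray over 4 cells = 2364  → 6.6879
row 4: Σ corner-gray over 4 cells = 2723  → 7.7035
row 5: Σ corner-gray over 4 cells = 2657  → 7.5168
row 6: Σ corner-gray over 4 cells = 2074  → 5.8674
row 7: Σ corner-gray over 4 cells = 1707  → 4.8292
row 8: Σ corner-gray over 4 cells = 2154  → 6.0938
row 9: Σ corner-gray over 4 cells = 2081  → 5.8872
Σ rows: total corner-gray = 23475  → 66.4118 mm³

66.412


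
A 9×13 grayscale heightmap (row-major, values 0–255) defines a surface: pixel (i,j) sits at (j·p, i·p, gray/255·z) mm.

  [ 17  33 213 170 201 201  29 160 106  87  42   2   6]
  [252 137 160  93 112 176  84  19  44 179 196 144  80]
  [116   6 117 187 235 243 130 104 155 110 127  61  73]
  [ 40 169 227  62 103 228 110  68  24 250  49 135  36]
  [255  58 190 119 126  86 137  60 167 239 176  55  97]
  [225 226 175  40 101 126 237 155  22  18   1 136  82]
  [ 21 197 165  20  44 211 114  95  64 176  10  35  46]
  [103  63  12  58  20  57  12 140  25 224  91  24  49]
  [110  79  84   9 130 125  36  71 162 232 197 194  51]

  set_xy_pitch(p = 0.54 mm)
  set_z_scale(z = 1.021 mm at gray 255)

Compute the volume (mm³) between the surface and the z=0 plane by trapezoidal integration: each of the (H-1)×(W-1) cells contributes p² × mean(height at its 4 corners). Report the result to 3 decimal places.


height_mm = gray/255 × 1.021; cell vol = 0.54² × mean(4 corners)
unit = 0.54² × 1.021 / (4×255) = 0.000291886 mm³ per gray-sum
row 0: Σ corner-gray over 12 cells = 5531  → 1.6144
row 1: Σ corner-gray over 12 cells = 6159  → 1.7977
row 2: Σ corner-gray over 12 cells = 6065  → 1.7703
row 3: Σ corner-gray over 12 cells = 6104  → 1.7817
row 4: Σ corner-gray over 12 cells = 5959  → 1.7393
row 5: Σ corner-gray over 12 cells = 5110  → 1.4915
row 6: Σ corner-gray over 12 cells = 3933  → 1.1480
row 7: Σ corner-gray over 12 cells = 4403  → 1.2852
Σ rows: total corner-gray = 43264  → 12.6282 mm³

12.628


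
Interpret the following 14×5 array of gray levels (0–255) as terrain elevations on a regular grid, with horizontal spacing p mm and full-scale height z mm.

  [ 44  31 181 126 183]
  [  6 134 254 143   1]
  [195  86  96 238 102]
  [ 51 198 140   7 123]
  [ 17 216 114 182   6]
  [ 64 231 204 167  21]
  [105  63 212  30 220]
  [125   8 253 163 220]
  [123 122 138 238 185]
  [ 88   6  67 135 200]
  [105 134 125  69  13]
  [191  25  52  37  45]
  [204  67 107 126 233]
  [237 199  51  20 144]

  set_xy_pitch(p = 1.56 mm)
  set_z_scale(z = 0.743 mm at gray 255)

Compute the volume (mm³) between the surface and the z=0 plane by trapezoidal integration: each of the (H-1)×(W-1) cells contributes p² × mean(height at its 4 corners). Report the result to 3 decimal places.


45.130

height_mm = gray/255 × 0.743; cell vol = 1.56² × mean(4 corners)
unit = 1.56² × 0.743 / (4×255) = 0.00177271 mm³ per gray-sum
row 0: Σ corner-gray over 4 cells = 1972  → 3.4958
row 1: Σ corner-gray over 4 cells = 2206  → 3.9106
row 2: Σ corner-gray over 4 cells = 2001  → 3.5472
row 3: Σ corner-gray over 4 cells = 1911  → 3.3876
row 4: Σ corner-gray over 4 cells = 2336  → 4.1411
row 5: Σ corner-gray over 4 cells = 2224  → 3.9425
row 6: Σ corner-gray over 4 cells = 2128  → 3.7723
row 7: Σ corner-gray over 4 cells = 2497  → 4.4265
row 8: Σ corner-gray over 4 cells = 2008  → 3.5596
row 9: Σ corner-gray over 4 cells = 1478  → 2.6201
row 10: Σ corner-gray over 4 cells = 1238  → 2.1946
row 11: Σ corner-gray over 4 cells = 1501  → 2.6608
row 12: Σ corner-gray over 4 cells = 1958  → 3.4710
Σ rows: total corner-gray = 25458  → 45.1297 mm³


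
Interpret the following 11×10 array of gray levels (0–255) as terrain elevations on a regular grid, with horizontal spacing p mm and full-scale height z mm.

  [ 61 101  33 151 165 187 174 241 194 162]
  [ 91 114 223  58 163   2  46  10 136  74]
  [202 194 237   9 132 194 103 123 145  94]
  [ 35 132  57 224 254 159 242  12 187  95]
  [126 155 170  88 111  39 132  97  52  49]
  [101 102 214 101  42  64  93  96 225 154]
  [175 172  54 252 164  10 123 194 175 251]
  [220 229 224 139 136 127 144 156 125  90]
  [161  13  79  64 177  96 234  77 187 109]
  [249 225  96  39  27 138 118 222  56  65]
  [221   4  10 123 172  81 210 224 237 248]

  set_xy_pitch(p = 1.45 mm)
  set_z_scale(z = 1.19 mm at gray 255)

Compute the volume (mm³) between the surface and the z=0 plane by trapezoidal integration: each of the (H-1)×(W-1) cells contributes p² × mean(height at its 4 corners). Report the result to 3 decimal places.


114.855

height_mm = gray/255 × 1.19; cell vol = 1.45² × mean(4 corners)
unit = 1.45² × 1.19 / (4×255) = 0.00245292 mm³ per gray-sum
row 0: Σ corner-gray over 9 cells = 4384  → 10.7536
row 1: Σ corner-gray over 9 cells = 4239  → 10.3979
row 2: Σ corner-gray over 9 cells = 5234  → 12.8386
row 3: Σ corner-gray over 9 cells = 4527  → 11.1044
row 4: Σ corner-gray over 9 cells = 3992  → 9.7920
row 5: Σ corner-gray over 9 cells = 4843  → 11.8795
row 6: Σ corner-gray over 9 cells = 5584  → 13.6971
row 7: Σ corner-gray over 9 cells = 4994  → 12.2499
row 8: Σ corner-gray over 9 cells = 4280  → 10.4985
row 9: Σ corner-gray over 9 cells = 4747  → 11.6440
Σ rows: total corner-gray = 46824  → 114.8554 mm³


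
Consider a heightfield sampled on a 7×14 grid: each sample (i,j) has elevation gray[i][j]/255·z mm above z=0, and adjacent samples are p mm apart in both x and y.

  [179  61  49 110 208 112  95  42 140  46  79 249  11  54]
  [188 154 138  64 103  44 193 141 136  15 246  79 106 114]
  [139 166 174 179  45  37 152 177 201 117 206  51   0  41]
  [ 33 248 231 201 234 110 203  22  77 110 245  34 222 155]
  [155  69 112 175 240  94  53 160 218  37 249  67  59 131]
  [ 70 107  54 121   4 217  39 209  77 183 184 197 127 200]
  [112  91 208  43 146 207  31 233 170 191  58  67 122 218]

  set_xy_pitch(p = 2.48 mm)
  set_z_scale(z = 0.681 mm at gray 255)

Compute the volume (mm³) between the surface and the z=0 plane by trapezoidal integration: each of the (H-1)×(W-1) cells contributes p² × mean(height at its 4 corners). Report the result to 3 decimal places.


height_mm = gray/255 × 0.681; cell vol = 2.48² × mean(4 corners)
unit = 2.48² × 0.681 / (4×255) = 0.0041063 mm³ per gray-sum
row 0: Σ corner-gray over 13 cells = 5777  → 23.7221
row 1: Σ corner-gray over 13 cells = 6330  → 25.9929
row 2: Σ corner-gray over 13 cells = 7252  → 29.7789
row 3: Σ corner-gray over 13 cells = 7414  → 30.4441
row 4: Σ corner-gray over 13 cells = 6660  → 27.3479
row 5: Σ corner-gray over 13 cells = 6772  → 27.8078
Σ rows: total corner-gray = 40205  → 165.0936 mm³

165.094


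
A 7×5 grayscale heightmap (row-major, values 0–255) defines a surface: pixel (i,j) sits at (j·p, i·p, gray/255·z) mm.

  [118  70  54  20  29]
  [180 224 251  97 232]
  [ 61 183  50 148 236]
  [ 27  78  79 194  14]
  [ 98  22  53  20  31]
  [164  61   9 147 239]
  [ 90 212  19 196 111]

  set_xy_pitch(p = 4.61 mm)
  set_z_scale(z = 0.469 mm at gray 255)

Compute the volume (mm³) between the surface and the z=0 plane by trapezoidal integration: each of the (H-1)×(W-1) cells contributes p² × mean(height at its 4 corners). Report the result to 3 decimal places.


height_mm = gray/255 × 0.469; cell vol = 4.61² × mean(4 corners)
unit = 4.61² × 0.469 / (4×255) = 0.0097718 mm³ per gray-sum
row 0: Σ corner-gray over 4 cells = 1991  → 19.4557
row 1: Σ corner-gray over 4 cells = 2615  → 25.5533
row 2: Σ corner-gray over 4 cells = 1802  → 17.6088
row 3: Σ corner-gray over 4 cells = 1062  → 10.3777
row 4: Σ corner-gray over 4 cells = 1156  → 11.2962
row 5: Σ corner-gray over 4 cells = 1892  → 18.4882
Σ rows: total corner-gray = 10518  → 102.7798 mm³

102.780


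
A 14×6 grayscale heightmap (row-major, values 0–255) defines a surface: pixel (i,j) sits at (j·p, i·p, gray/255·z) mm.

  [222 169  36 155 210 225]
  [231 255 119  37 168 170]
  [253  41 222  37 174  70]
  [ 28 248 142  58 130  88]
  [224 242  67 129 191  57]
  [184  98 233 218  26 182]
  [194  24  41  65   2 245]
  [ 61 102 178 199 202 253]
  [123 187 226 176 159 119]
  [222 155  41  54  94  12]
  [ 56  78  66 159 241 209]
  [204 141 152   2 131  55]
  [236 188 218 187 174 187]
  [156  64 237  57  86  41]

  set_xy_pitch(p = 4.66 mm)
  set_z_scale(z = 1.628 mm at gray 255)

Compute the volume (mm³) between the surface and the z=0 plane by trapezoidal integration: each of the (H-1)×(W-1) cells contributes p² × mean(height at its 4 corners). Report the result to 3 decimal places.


height_mm = gray/255 × 1.628; cell vol = 4.66² × mean(4 corners)
unit = 4.66² × 1.628 / (4×255) = 0.0346598 mm³ per gray-sum
row 0: Σ corner-gray over 5 cells = 3146  → 109.0397
row 1: Σ corner-gray over 5 cells = 2830  → 98.0872
row 2: Σ corner-gray over 5 cells = 2543  → 88.1399
row 3: Σ corner-gray over 5 cells = 2811  → 97.4287
row 4: Σ corner-gray over 5 cells = 3055  → 105.8857
row 5: Σ corner-gray over 5 cells = 2219  → 76.9101
row 6: Σ corner-gray over 5 cells = 2379  → 82.4557
row 7: Σ corner-gray over 5 cells = 3414  → 118.3286
row 8: Σ corner-gray over 5 cells = 2660  → 92.1951
row 9: Σ corner-gray over 5 cells = 2275  → 78.8510
row 10: Σ corner-gray over 5 cells = 2464  → 85.4017
row 11: Σ corner-gray over 5 cells = 3068  → 106.3363
row 12: Σ corner-gray over 5 cells = 3042  → 105.4351
Σ rows: total corner-gray = 35906  → 1244.4948 mm³

1244.495


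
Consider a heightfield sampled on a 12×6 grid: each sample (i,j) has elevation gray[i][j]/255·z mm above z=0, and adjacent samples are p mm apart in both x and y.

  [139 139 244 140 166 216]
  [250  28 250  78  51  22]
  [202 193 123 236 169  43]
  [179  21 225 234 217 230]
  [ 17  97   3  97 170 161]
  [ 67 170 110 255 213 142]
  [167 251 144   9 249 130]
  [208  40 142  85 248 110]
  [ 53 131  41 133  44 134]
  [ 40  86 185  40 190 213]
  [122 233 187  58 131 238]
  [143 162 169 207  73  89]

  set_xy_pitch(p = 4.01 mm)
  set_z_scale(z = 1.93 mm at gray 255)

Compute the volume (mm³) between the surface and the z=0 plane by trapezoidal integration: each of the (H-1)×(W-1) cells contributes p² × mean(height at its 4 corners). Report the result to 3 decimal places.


height_mm = gray/255 × 1.93; cell vol = 4.01² × mean(4 corners)
unit = 4.01² × 1.93 / (4×255) = 0.0304261 mm³ per gray-sum
row 0: Σ corner-gray over 5 cells = 2819  → 85.7711
row 1: Σ corner-gray over 5 cells = 2773  → 84.3715
row 2: Σ corner-gray over 5 cells = 3490  → 106.1870
row 3: Σ corner-gray over 5 cells = 2715  → 82.6068
row 4: Σ corner-gray over 5 cells = 2617  → 79.6250
row 5: Σ corner-gray over 5 cells = 3308  → 100.6494
row 6: Σ corner-gray over 5 cells = 2951  → 89.7873
row 7: Σ corner-gray over 5 cells = 2233  → 67.9414
row 8: Σ corner-gray over 5 cells = 2140  → 65.1118
row 9: Σ corner-gray over 5 cells = 2833  → 86.1971
row 10: Σ corner-gray over 5 cells = 3032  → 92.2518
Σ rows: total corner-gray = 30911  → 940.5003 mm³

940.500


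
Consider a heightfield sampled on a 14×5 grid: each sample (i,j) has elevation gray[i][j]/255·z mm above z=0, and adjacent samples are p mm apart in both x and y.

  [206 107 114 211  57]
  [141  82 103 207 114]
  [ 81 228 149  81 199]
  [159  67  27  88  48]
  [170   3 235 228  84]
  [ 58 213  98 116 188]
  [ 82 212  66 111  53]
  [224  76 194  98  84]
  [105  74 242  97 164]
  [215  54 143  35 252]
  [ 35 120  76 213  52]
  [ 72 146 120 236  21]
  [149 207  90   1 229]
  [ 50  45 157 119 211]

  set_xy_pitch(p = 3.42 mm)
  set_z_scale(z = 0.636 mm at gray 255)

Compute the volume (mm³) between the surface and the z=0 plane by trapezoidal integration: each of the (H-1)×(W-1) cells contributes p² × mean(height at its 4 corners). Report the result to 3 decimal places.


height_mm = gray/255 × 0.636; cell vol = 3.42² × mean(4 corners)
unit = 3.42² × 0.636 / (4×255) = 0.00729305 mm³ per gray-sum
row 0: Σ corner-gray over 4 cells = 2166  → 15.7967
row 1: Σ corner-gray over 4 cells = 2235  → 16.3000
row 2: Σ corner-gray over 4 cells = 1767  → 12.8868
row 3: Σ corner-gray over 4 cells = 1757  → 12.8139
row 4: Σ corner-gray over 4 cells = 2286  → 16.6719
row 5: Σ corner-gray over 4 cells = 2013  → 14.6809
row 6: Σ corner-gray over 4 cells = 1957  → 14.2725
row 7: Σ corner-gray over 4 cells = 2139  → 15.5998
row 8: Σ corner-gray over 4 cells = 2026  → 14.7757
row 9: Σ corner-gray over 4 cells = 1836  → 13.3900
row 10: Σ corner-gray over 4 cells = 2002  → 14.6007
row 11: Σ corner-gray over 4 cells = 2071  → 15.1039
row 12: Σ corner-gray over 4 cells = 1877  → 13.6891
Σ rows: total corner-gray = 26132  → 190.5820 mm³

190.582


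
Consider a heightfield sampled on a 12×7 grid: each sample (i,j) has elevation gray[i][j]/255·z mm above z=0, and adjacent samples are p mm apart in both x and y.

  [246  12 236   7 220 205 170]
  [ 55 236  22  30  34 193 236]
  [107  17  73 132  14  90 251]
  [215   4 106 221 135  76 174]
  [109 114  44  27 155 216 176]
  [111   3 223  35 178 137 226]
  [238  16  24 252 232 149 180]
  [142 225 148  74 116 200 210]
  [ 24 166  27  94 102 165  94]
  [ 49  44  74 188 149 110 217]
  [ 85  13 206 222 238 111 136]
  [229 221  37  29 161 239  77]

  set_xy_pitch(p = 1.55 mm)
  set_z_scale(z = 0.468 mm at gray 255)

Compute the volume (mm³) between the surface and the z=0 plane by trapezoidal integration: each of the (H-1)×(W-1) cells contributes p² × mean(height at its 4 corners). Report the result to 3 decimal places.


height_mm = gray/255 × 0.468; cell vol = 1.55² × mean(4 corners)
unit = 1.55² × 0.468 / (4×255) = 0.00110232 mm³ per gray-sum
row 0: Σ corner-gray over 6 cells = 3097  → 3.4139
row 1: Σ corner-gray over 6 cells = 2331  → 2.5695
row 2: Σ corner-gray over 6 cells = 2483  → 2.7371
row 3: Σ corner-gray over 6 cells = 2870  → 3.1637
row 4: Σ corner-gray over 6 cells = 2886  → 3.1813
row 5: Σ corner-gray over 6 cells = 3253  → 3.5859
row 6: Σ corner-gray over 6 cells = 3642  → 4.0147
row 7: Σ corner-gray over 6 cells = 3104  → 3.4216
row 8: Σ corner-gray over 6 cells = 2622  → 2.8903
row 9: Σ corner-gray over 6 cells = 3197  → 3.5241
row 10: Σ corner-gray over 6 cells = 3481  → 3.8372
Σ rows: total corner-gray = 32966  → 36.3392 mm³

36.339


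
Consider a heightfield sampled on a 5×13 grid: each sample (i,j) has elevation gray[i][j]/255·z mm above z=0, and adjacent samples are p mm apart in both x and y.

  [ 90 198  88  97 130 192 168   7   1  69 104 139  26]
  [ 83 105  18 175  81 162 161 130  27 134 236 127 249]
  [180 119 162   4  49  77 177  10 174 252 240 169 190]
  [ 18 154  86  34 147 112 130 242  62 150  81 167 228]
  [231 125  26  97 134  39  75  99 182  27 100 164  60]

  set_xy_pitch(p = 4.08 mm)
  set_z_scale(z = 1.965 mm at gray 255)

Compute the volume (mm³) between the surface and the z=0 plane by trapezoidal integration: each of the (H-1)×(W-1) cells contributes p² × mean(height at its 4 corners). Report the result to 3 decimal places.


height_mm = gray/255 × 1.965; cell vol = 4.08² × mean(4 corners)
unit = 4.08² × 1.965 / (4×255) = 0.0320688 mm³ per gray-sum
row 0: Σ corner-gray over 12 cells = 5546  → 177.8536
row 1: Σ corner-gray over 12 cells = 6280  → 201.3921
row 2: Σ corner-gray over 12 cells = 6212  → 199.2114
row 3: Σ corner-gray over 12 cells = 5403  → 173.2677
Σ rows: total corner-gray = 23441  → 751.7247 mm³

751.725


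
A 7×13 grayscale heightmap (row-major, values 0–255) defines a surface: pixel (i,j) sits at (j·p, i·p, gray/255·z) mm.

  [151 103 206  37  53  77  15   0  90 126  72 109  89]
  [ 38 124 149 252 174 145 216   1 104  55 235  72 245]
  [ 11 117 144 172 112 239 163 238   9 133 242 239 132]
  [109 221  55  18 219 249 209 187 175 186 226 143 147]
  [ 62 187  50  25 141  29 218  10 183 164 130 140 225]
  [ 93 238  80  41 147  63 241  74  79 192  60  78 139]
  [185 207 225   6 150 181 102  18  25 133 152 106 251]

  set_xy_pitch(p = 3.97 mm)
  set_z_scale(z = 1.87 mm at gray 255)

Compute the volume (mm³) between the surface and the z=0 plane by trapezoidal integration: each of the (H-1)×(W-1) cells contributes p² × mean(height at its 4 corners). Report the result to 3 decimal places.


1116.387

height_mm = gray/255 × 1.87; cell vol = 3.97² × mean(4 corners)
unit = 3.97² × 1.87 / (4×255) = 0.028895 mm³ per gray-sum
row 0: Σ corner-gray over 12 cells = 5353  → 154.6748
row 1: Σ corner-gray over 12 cells = 7096  → 205.0388
row 2: Σ corner-gray over 12 cells = 7791  → 225.1208
row 3: Σ corner-gray over 12 cells = 6873  → 198.5952
row 4: Σ corner-gray over 12 cells = 5659  → 163.5167
row 5: Σ corner-gray over 12 cells = 5864  → 169.4402
Σ rows: total corner-gray = 38636  → 1116.3866 mm³


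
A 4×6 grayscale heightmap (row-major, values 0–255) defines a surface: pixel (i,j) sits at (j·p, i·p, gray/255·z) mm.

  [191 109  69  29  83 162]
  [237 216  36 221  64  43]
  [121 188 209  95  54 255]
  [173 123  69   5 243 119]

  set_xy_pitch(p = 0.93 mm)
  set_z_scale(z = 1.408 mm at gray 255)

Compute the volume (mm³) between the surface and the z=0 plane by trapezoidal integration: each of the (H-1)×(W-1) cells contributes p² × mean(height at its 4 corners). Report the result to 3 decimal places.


height_mm = gray/255 × 1.408; cell vol = 0.93² × mean(4 corners)
unit = 0.93² × 1.408 / (4×255) = 0.0011939 mm³ per gray-sum
row 0: Σ corner-gray over 5 cells = 2287  → 2.7305
row 1: Σ corner-gray over 5 cells = 2822  → 3.3692
row 2: Σ corner-gray over 5 cells = 2640  → 3.1519
Σ rows: total corner-gray = 7749  → 9.2515 mm³

9.252


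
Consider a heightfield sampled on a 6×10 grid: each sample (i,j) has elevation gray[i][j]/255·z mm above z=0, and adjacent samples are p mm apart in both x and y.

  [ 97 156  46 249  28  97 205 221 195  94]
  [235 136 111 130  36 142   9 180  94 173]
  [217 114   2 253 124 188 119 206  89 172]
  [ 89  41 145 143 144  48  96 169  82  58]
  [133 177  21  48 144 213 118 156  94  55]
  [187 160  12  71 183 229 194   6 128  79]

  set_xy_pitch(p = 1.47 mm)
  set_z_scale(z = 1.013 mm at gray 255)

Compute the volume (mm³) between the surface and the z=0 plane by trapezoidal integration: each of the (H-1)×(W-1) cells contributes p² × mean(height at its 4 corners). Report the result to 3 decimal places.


47.576

height_mm = gray/255 × 1.013; cell vol = 1.47² × mean(4 corners)
unit = 1.47² × 1.013 / (4×255) = 0.00214607 mm³ per gray-sum
row 0: Σ corner-gray over 9 cells = 4669  → 10.0200
row 1: Σ corner-gray over 9 cells = 4663  → 10.0071
row 2: Σ corner-gray over 9 cells = 4462  → 9.5758
row 3: Σ corner-gray over 9 cells = 4013  → 8.6122
row 4: Σ corner-gray over 9 cells = 4362  → 9.3612
Σ rows: total corner-gray = 22169  → 47.5762 mm³


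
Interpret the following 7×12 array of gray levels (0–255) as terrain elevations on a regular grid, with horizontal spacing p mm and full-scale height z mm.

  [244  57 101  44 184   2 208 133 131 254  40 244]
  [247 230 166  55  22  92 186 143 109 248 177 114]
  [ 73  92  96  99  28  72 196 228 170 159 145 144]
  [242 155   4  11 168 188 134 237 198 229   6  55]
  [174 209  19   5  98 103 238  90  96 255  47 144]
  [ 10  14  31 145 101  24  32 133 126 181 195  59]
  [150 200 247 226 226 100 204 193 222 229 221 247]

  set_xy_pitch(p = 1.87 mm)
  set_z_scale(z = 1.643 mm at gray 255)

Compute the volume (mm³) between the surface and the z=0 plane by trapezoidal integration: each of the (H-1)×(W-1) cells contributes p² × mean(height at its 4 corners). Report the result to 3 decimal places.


height_mm = gray/255 × 1.643; cell vol = 1.87² × mean(4 corners)
unit = 1.87² × 1.643 / (4×255) = 0.00563275 mm³ per gray-sum
row 0: Σ corner-gray over 11 cells = 6013  → 33.8697
row 1: Σ corner-gray over 11 cells = 6004  → 33.8190
row 2: Σ corner-gray over 11 cells = 5744  → 32.3545
row 3: Σ corner-gray over 11 cells = 5595  → 31.5152
row 4: Σ corner-gray over 11 cells = 4671  → 26.3106
row 5: Σ corner-gray over 11 cells = 6566  → 36.9846
Σ rows: total corner-gray = 34593  → 194.8538 mm³

194.854
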